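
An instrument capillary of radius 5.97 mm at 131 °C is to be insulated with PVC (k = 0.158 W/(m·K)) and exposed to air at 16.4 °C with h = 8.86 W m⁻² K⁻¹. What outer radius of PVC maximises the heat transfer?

For a cylinder, r_cr = k_ins/h = 0.158/8.86 = 0.0178 m = 1.78 cm

r_cr = 1.78 cm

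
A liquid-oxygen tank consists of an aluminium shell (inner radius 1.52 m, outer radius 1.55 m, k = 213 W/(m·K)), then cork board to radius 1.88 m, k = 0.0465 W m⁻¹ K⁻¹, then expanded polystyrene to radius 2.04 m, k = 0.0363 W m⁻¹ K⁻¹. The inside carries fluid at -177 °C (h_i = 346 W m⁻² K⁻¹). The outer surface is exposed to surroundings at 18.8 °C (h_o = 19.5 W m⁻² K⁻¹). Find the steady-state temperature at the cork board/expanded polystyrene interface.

T = -44.4 °C

Resistance network (inner→outer):
  R_conv,in = 1/(4πr²h) = 1/(4π·1.52²·346) = 9.955×10^-5 K/W
  R_aluminium = (1/1.52 − 1/1.55)/(4πk) = 0.01273/(4π·213) = 4.757×10^-6 K/W
  R_cork board = (1/1.55 − 1/1.88)/(4πk) = 0.1132/(4π·0.0465) = 0.1938 K/W
  R_expanded polystyrene = (1/1.88 − 1/2.04)/(4πk) = 0.04172/(4π·0.0363) = 0.09146 K/W
  R_conv,out = 1/(4πr²h) = 1/(4π·2.04²·19.5) = 9.806×10^-4 K/W
ΣR = 9.955×10^-5 + 4.757×10^-6 + 0.1938 + 0.09146 + 9.806×10^-4 = 0.2863 K/W
Q = ΔT/ΣR = (-177 °C − 18.8 °C)/0.2863 = -683.9 W
From the inner boundary to the cork board/expanded polystyrene interface, ΣR_partial = 0.1939 K/W.
T_interface = T_in − Q·ΣR_partial = -177 °C − (-683.9)(0.1939) = -44.4 °C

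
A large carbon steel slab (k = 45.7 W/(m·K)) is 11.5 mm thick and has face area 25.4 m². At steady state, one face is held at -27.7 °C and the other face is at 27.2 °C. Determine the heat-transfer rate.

Q = 5540 kW

Q = kA·ΔT/L = 45.7 × 25.4 × |-27.7 °C − 27.2 °C| / 0.0115 = 5.54×10^6 W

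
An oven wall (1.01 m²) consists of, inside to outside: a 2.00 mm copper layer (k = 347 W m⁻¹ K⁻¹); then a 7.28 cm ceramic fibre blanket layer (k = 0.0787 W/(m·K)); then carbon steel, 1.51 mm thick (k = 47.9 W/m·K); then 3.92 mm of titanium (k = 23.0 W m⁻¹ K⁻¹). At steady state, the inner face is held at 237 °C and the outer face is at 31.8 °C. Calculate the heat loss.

Q = 224 W

Resistance network (inner→outer):
  R_copper = L/(kA) = 0.00200/(347·1.01) = 5.707×10^-6 K/W
  R_ceramic fibre blanket = L/(kA) = 0.0728/(0.0787·1.01) = 0.9159 K/W
  R_carbon steel = L/(kA) = 0.00151/(47.9·1.01) = 3.121×10^-5 K/W
  R_titanium = L/(kA) = 0.00392/(23.0·1.01) = 1.687×10^-4 K/W
ΣR = 5.707×10^-6 + 0.9159 + 3.121×10^-5 + 1.687×10^-4 = 0.9161 K/W
Q = ΔT/ΣR = (237 °C − 31.8 °C)/0.9161 = 224 W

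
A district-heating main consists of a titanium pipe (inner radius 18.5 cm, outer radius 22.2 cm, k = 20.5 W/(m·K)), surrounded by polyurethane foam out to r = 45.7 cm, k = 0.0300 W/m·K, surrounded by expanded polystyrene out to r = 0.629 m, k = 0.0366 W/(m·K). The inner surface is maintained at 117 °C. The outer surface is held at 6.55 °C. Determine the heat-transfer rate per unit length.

Series thermal resistances, inner to outer:
  R'_titanium = ln(0.222/0.185)/(2πk) = 0.1823/(2π·20.5) = 0.001415 m·K/W
  R'_polyurethane foam = ln(0.457/0.222)/(2πk) = 0.7220/(2π·0.0300) = 3.830 m·K/W
  R'_expanded polystyrene = ln(0.629/0.457)/(2πk) = 0.3194/(2π·0.0366) = 1.389 m·K/W
ΣR = 0.001415 + 3.830 + 1.389 = 5.220 m·K/W
Q' = ΔT/ΣR = (117 °C − 6.55 °C)/5.220 = 21.2 W/m

Q' = 21.2 W/m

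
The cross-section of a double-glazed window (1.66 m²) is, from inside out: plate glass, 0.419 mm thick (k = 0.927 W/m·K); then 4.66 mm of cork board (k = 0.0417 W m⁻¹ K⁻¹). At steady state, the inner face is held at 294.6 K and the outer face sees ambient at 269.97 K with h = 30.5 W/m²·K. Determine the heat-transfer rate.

Resistance network (inner→outer):
  R_plate glass = L/(kA) = 4.19×10^-4/(0.927·1.66) = 2.723×10^-4 K/W
  R_cork board = L/(kA) = 0.00466/(0.0417·1.66) = 0.06732 K/W
  R_conv,out = 1/(hA) = 1/(30.5·1.66) = 0.01975 K/W
ΣR = 2.723×10^-4 + 0.06732 + 0.01975 = 0.08734 K/W
Q = ΔT/ΣR = (294.6 K − 269.97 K)/0.08734 = 282 W

Q = 282 W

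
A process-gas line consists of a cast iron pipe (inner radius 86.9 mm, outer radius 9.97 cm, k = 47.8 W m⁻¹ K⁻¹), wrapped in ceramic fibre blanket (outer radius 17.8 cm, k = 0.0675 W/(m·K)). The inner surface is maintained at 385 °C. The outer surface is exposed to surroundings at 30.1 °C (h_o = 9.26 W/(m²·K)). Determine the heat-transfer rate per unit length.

Q' = 242 W/m

Treat each layer as a resistance in series:
  R'_cast iron = ln(0.0997/0.0869)/(2πk) = 0.1374/(2π·47.8) = 4.575×10^-4 m·K/W
  R'_ceramic fibre blanket = ln(0.178/0.0997)/(2πk) = 0.5796/(2π·0.0675) = 1.367 m·K/W
  R'_conv,out = 1/(2πr h) = 1/(2π·0.178·9.26) = 0.09656 m·K/W
ΣR = 4.575×10^-4 + 1.367 + 0.09656 = 1.464 m·K/W
Q' = ΔT/ΣR = (385 °C − 30.1 °C)/1.464 = 242 W/m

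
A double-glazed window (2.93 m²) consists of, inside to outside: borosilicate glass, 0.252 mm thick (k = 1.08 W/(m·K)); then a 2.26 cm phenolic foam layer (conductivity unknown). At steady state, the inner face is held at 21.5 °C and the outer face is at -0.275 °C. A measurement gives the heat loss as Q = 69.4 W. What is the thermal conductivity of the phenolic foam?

ΣR = ΔT/Q = |21.5 − -0.275|/69.4 = 0.3138 K/W
Known resistances:
  R_borosilicate glass = L/(kA) = 2.52×10^-4/(1.08·2.93) = 7.964×10^-5 K/W
R_phenolic foam = ΣR − ΣR_known = 0.3138 − 7.964×10^-5 = 0.3137 K/W
L/(kA) = 0.3137 ⇒ k = 0.0226/(0.3137·2.93) = 0.0246 W/m·K

k = 0.0246 W/m·K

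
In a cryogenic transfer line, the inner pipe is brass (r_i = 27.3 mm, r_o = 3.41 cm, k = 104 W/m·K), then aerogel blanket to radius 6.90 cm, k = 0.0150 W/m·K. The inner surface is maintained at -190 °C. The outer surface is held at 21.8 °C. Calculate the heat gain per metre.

Q' = 28.3 W/m

Resistance network (inner→outer):
  R'_brass = ln(0.0341/0.0273)/(2πk) = 0.2224/(2π·104) = 3.404×10^-4 m·K/W
  R'_aerogel blanket = ln(0.0690/0.0341)/(2πk) = 0.7048/(2π·0.0150) = 7.478 m·K/W
ΣR = 3.404×10^-4 + 7.478 = 7.478 m·K/W
Q' = ΔT/ΣR = (-190 °C − 21.8 °C)/7.478 = -28.3 W/m
(Negative Q' ⇒ heat flows inward; heat gain = 28.3 W/m.)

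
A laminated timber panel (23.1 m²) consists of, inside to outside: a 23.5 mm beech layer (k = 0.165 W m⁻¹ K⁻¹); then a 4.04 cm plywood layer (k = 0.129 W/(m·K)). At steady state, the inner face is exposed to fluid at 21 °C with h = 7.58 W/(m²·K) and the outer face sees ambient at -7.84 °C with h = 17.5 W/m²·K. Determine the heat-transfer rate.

Resistance network (inner→outer):
  R_conv,in = 1/(hA) = 1/(7.58·23.1) = 0.005711 K/W
  R_beech = L/(kA) = 0.0235/(0.165·23.1) = 0.006166 K/W
  R_plywood = L/(kA) = 0.0404/(0.129·23.1) = 0.01356 K/W
  R_conv,out = 1/(hA) = 1/(17.5·23.1) = 0.002474 K/W
ΣR = 0.005711 + 0.006166 + 0.01356 + 0.002474 = 0.02791 K/W
Q = ΔT/ΣR = (21 °C − -7.84 °C)/0.02791 = 1030 W

Q = 1030 W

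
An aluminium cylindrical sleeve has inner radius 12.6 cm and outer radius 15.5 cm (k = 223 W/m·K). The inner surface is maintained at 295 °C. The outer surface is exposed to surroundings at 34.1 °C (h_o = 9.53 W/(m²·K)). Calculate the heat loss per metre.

Q' = 2.42 kW/m

Resistance network (inner→outer):
  R'_aluminium = ln(0.155/0.126)/(2πk) = 0.2071/(2π·223) = 1.478×10^-4 m·K/W
  R'_conv,out = 1/(2πr h) = 1/(2π·0.155·9.53) = 0.1077 m·K/W
ΣR = 1.478×10^-4 + 0.1077 = 0.1078 m·K/W
Q' = ΔT/ΣR = (295 °C − 34.1 °C)/0.1078 = 2420 W/m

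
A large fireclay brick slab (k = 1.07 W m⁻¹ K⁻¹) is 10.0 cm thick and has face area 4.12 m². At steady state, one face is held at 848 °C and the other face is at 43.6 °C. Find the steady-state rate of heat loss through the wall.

Q = kA·ΔT/L = 1.07 × 4.12 × |848 °C − 43.6 °C| / 0.100 = 35500 W

Q = 35.5 kW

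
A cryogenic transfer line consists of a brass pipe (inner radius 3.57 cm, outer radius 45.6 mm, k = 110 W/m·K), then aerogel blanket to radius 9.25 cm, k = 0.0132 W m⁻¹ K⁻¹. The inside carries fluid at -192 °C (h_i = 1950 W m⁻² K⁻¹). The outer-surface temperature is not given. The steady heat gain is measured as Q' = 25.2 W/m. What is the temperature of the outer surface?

T_out = 23.0 °C

Sum the resistances:
  R'_conv,in = 1/(2πr h) = 1/(2π·0.0357·1950) = 0.002286 m·K/W
  R'_brass = ln(0.0456/0.0357)/(2πk) = 0.2448/(2π·110) = 3.541×10^-4 m·K/W
  R'_aerogel blanket = ln(0.0925/0.0456)/(2πk) = 0.7073/(2π·0.0132) = 8.528 m·K/W
ΣR = 8.531 m·K/W
ΔT = Q'·ΣR = 25.2 × 8.531 = 215.0 K
Heat flows inward, so T_out = T_in + ΔT = -192 + 215.0 = 23.0 °C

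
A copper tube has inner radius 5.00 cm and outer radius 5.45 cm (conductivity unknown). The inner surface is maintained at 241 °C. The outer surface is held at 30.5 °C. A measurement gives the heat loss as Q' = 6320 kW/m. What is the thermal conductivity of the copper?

k = 412 W/m·K

ΣR = ΔT/Q' = |241 − 30.5|/6.32×10^6 = 3.331×10^-5 m·K/W
ln(r₂/r₁)/(2πk) = 3.331×10^-5 ⇒ k = 0.08618/(2π·3.331×10^-5) = 412 W/m·K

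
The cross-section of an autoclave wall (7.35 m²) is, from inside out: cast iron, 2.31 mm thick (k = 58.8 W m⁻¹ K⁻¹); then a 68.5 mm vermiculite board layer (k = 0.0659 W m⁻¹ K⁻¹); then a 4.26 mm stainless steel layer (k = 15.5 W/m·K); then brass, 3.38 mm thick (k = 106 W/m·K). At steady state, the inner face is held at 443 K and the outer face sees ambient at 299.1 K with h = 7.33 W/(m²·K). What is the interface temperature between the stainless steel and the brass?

T = 315.8 K

Resistance network (inner→outer):
  R_cast iron = L/(kA) = 0.00231/(58.8·7.35) = 5.345×10^-6 K/W
  R_vermiculite board = L/(kA) = 0.0685/(0.0659·7.35) = 0.1414 K/W
  R_stainless steel = L/(kA) = 0.00426/(15.5·7.35) = 3.739×10^-5 K/W
  R_brass = L/(kA) = 0.00338/(106·7.35) = 4.338×10^-6 K/W
  R_conv,out = 1/(hA) = 1/(7.33·7.35) = 0.01856 K/W
ΣR = 5.345×10^-6 + 0.1414 + 3.739×10^-5 + 4.338×10^-6 + 0.01856 = 0.1600 K/W
Q = ΔT/ΣR = (443 K − 299.1 K)/0.1600 = 899.4 W
From the inner boundary to the stainless steel/brass interface, ΣR_partial = 0.1414 K/W.
T_interface = T_in − Q·ΣR_partial = 443 K − (899.4)(0.1414) = 315.8 K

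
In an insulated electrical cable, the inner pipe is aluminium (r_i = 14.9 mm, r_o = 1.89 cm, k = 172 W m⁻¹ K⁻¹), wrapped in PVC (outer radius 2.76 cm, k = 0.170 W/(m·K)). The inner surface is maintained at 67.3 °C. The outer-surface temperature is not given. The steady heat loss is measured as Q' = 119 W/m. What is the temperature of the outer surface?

Series resistances:
  R'_aluminium = ln(0.0189/0.0149)/(2πk) = 0.2378/(2π·172) = 2.200×10^-4 m·K/W
  R'_PVC = ln(0.0276/0.0189)/(2πk) = 0.3787/(2π·0.170) = 0.3545 m·K/W
ΣR = 0.3547 m·K/W
ΔT = Q'·ΣR = 119 × 0.3547 = 42.21 K
Heat flows outward, so T_out = T_in − ΔT = 67.3 − 42.21 = 25.1 °C

T_out = 25.1 °C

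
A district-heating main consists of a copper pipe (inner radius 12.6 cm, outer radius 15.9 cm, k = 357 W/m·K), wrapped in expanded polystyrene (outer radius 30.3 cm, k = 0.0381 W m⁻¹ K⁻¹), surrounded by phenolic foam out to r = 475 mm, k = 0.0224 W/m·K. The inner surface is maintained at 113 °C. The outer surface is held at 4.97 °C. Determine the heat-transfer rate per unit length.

Q' = 18.3 W/m

Series thermal resistances, inner to outer:
  R'_copper = ln(0.159/0.126)/(2πk) = 0.2326/(2π·357) = 1.037×10^-4 m·K/W
  R'_expanded polystyrene = ln(0.303/0.159)/(2πk) = 0.6448/(2π·0.0381) = 2.694 m·K/W
  R'_phenolic foam = ln(0.475/0.303)/(2πk) = 0.4496/(2π·0.0224) = 3.194 m·K/W
ΣR = 1.037×10^-4 + 2.694 + 3.194 = 5.888 m·K/W
Q' = ΔT/ΣR = (113 °C − 4.97 °C)/5.888 = 18.3 W/m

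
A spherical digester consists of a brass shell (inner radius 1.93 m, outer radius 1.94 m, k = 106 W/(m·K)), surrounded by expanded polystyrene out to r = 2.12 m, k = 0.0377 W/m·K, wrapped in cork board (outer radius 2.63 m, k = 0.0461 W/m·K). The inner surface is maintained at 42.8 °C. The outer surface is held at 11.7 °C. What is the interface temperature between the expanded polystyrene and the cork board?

T = 31.3 °C

Resistance network (inner→outer):
  R_brass = (1/1.93 − 1/1.94)/(4πk) = 0.002671/(4π·106) = 2.005×10^-6 K/W
  R_expanded polystyrene = (1/1.94 − 1/2.12)/(4πk) = 0.04377/(4π·0.0377) = 0.09238 K/W
  R_cork board = (1/2.12 − 1/2.63)/(4πk) = 0.09147/(4π·0.0461) = 0.1579 K/W
ΣR = 2.005×10^-6 + 0.09238 + 0.1579 = 0.2503 K/W
Q = ΔT/ΣR = (42.8 °C − 11.7 °C)/0.2503 = 124.3 W
From the inner boundary to the expanded polystyrene/cork board interface, ΣR_partial = 0.09238 K/W.
T_interface = T_in − Q·ΣR_partial = 42.8 °C − (124.3)(0.09238) = 31.3 °C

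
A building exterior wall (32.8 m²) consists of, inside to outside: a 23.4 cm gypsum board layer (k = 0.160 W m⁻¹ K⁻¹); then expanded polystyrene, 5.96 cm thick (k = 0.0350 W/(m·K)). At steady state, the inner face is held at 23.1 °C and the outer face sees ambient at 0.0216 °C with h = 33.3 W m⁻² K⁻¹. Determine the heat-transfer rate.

Q = 237 W

Treat each layer as a resistance in series:
  R_gypsum board = L/(kA) = 0.234/(0.160·32.8) = 0.04459 K/W
  R_expanded polystyrene = L/(kA) = 0.0596/(0.0350·32.8) = 0.05192 K/W
  R_conv,out = 1/(hA) = 1/(33.3·32.8) = 9.155×10^-4 K/W
ΣR = 0.04459 + 0.05192 + 9.155×10^-4 = 0.09743 K/W
Q = ΔT/ΣR = (23.1 °C − 0.0216 °C)/0.09743 = 237 W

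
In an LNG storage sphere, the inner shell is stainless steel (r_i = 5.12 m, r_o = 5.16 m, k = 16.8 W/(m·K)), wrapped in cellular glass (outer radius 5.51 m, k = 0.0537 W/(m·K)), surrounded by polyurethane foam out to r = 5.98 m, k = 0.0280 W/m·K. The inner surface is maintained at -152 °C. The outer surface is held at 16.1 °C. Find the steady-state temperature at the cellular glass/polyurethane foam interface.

T = -99.8 °C

Series thermal resistances, inner to outer:
  R_stainless steel = (1/5.12 − 1/5.16)/(4πk) = 0.001514/(4π·16.8) = 7.172×10^-6 K/W
  R_cellular glass = (1/5.16 − 1/5.51)/(4πk) = 0.01231/(4π·0.0537) = 0.01824 K/W
  R_polyurethane foam = (1/5.51 − 1/5.98)/(4πk) = 0.01426/(4π·0.0280) = 0.04054 K/W
ΣR = 7.172×10^-6 + 0.01824 + 0.04054 = 0.05879 K/W
Q = ΔT/ΣR = (-152 °C − 16.1 °C)/0.05879 = -2859 W
From the inner boundary to the cellular glass/polyurethane foam interface, ΣR_partial = 0.01825 K/W.
T_interface = T_in − Q·ΣR_partial = -152 °C − (-2859)(0.01825) = -99.8 °C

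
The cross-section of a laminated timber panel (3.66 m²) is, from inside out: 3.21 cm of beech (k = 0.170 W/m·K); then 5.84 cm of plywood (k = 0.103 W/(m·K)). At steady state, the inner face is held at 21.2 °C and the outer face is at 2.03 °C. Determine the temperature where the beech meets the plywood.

T = 16.4 °C

Resistance network (inner→outer):
  R_beech = L/(kA) = 0.0321/(0.170·3.66) = 0.05159 K/W
  R_plywood = L/(kA) = 0.0584/(0.103·3.66) = 0.1549 K/W
ΣR = 0.05159 + 0.1549 = 0.2065 K/W
Q = ΔT/ΣR = (21.2 °C − 2.03 °C)/0.2065 = 92.83 W
From the inner boundary to the beech/plywood interface, ΣR_partial = 0.05159 K/W.
T_interface = T_in − Q·ΣR_partial = 21.2 °C − (92.83)(0.05159) = 16.4 °C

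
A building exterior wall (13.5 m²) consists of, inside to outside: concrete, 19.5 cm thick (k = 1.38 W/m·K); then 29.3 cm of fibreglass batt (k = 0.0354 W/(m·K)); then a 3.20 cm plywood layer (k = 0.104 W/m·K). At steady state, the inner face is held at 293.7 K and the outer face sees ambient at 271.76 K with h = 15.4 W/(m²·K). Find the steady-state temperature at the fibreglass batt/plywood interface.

Treat each layer as a resistance in series:
  R_concrete = L/(kA) = 0.195/(1.38·13.5) = 0.01047 K/W
  R_fibreglass batt = L/(kA) = 0.293/(0.0354·13.5) = 0.6131 K/W
  R_plywood = L/(kA) = 0.0320/(0.104·13.5) = 0.02279 K/W
  R_conv,out = 1/(hA) = 1/(15.4·13.5) = 0.004810 K/W
ΣR = 0.01047 + 0.6131 + 0.02279 + 0.004810 = 0.6512 K/W
Q = ΔT/ΣR = (293.7 K − 271.76 K)/0.6512 = 33.69 W
From the inner boundary to the fibreglass batt/plywood interface, ΣR_partial = 0.6236 K/W.
T_interface = T_in − Q·ΣR_partial = 293.7 K − (33.69)(0.6236) = 272.69 K

T = 272.69 K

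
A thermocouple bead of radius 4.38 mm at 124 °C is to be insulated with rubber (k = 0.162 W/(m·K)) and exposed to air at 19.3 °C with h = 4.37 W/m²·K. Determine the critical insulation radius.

For a sphere, r_cr = 2k_ins/h = 2·0.162/4.37 = 0.0741 m = 7.41 cm

r_cr = 7.41 cm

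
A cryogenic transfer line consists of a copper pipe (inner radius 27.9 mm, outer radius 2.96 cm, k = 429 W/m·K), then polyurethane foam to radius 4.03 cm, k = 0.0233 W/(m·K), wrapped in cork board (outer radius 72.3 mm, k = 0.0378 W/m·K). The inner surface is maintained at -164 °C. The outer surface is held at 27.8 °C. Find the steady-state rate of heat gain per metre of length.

Q' = 42.0 W/m

Resistance network (inner→outer):
  R'_copper = ln(0.0296/0.0279)/(2πk) = 0.05915/(2π·429) = 2.194×10^-5 m·K/W
  R'_polyurethane foam = ln(0.0403/0.0296)/(2πk) = 0.3086/(2π·0.0233) = 2.108 m·K/W
  R'_cork board = ln(0.0723/0.0403)/(2πk) = 0.5845/(2π·0.0378) = 2.461 m·K/W
ΣR = 2.194×10^-5 + 2.108 + 2.461 = 4.569 m·K/W
Q' = ΔT/ΣR = (-164 °C − 27.8 °C)/4.569 = -42.0 W/m
(Negative Q' ⇒ heat flows inward; heat gain = 42.0 W/m.)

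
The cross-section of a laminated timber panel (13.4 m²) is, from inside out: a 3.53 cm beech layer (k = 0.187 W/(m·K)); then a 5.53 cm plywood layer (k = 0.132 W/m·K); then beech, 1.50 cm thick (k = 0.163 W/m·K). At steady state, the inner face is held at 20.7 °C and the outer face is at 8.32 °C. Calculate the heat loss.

Series thermal resistances, inner to outer:
  R_beech = L/(kA) = 0.0353/(0.187·13.4) = 0.01409 K/W
  R_plywood = L/(kA) = 0.0553/(0.132·13.4) = 0.03126 K/W
  R_beech = L/(kA) = 0.0150/(0.163·13.4) = 0.006868 K/W
ΣR = 0.01409 + 0.03126 + 0.006868 = 0.05222 K/W
Q = ΔT/ΣR = (20.7 °C − 8.32 °C)/0.05222 = 237 W

Q = 237 W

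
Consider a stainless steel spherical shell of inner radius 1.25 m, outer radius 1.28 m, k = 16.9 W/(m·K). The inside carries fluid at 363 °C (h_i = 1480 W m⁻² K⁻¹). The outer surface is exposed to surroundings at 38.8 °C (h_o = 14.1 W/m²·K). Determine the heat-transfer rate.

Q = 90.9 kW

Treat each layer as a resistance in series:
  R_conv,in = 1/(4πr²h) = 1/(4π·1.25²·1480) = 3.441×10^-5 K/W
  R_stainless steel = (1/1.25 − 1/1.28)/(4πk) = 0.01875/(4π·16.9) = 8.829×10^-5 K/W
  R_conv,out = 1/(4πr²h) = 1/(4π·1.28²·14.1) = 0.003445 K/W
ΣR = 3.441×10^-5 + 8.829×10^-5 + 0.003445 = 0.003568 K/W
Q = ΔT/ΣR = (363 °C − 38.8 °C)/0.003568 = 90900 W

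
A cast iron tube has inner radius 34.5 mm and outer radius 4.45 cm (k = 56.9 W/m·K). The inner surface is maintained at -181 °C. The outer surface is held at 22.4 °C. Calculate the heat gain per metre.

Q' = 286 kW/m

Q' = 2πk·ΔT/ln(r₂/r₁) = 2π × 56.9 × 203.4 / ln(0.0445/0.0345) = 2.86×10^5 W/m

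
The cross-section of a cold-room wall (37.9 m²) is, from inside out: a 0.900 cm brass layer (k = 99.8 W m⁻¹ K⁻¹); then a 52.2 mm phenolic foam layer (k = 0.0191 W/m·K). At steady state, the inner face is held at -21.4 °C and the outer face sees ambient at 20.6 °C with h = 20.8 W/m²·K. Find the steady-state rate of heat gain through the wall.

Series thermal resistances, inner to outer:
  R_brass = L/(kA) = 0.00900/(99.8·37.9) = 2.379×10^-6 K/W
  R_phenolic foam = L/(kA) = 0.0522/(0.0191·37.9) = 0.07211 K/W
  R_conv,out = 1/(hA) = 1/(20.8·37.9) = 0.001269 K/W
ΣR = 2.379×10^-6 + 0.07211 + 0.001269 = 0.07338 K/W
Q = ΔT/ΣR = (-21.4 °C − 20.6 °C)/0.07338 = -572 W
(Negative Q ⇒ heat flows inward; heat gain = 572 W.)

Q = 572 W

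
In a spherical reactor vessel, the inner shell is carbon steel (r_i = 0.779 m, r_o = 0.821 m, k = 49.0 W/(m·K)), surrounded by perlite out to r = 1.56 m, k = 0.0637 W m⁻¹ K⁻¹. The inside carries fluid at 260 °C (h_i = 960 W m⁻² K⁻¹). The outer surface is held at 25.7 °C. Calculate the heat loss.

Q = 325 W

Treat each layer as a resistance in series:
  R_conv,in = 1/(4πr²h) = 1/(4π·0.779²·960) = 1.366×10^-4 K/W
  R_carbon steel = (1/0.779 − 1/0.821)/(4πk) = 0.06567/(4π·49.0) = 1.067×10^-4 K/W
  R_perlite = (1/0.821 − 1/1.56)/(4πk) = 0.5770/(4π·0.0637) = 0.7208 K/W
ΣR = 1.366×10^-4 + 1.067×10^-4 + 0.7208 = 0.7210 K/W
Q = ΔT/ΣR = (260 °C − 25.7 °C)/0.7210 = 325 W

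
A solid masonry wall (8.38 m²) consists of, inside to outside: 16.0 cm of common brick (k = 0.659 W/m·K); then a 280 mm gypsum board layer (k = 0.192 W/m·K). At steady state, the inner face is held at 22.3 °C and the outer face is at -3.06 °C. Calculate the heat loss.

Q = 125 W

Series thermal resistances, inner to outer:
  R_common brick = L/(kA) = 0.160/(0.659·8.38) = 0.02897 K/W
  R_gypsum board = L/(kA) = 0.280/(0.192·8.38) = 0.1740 K/W
ΣR = 0.02897 + 0.1740 = 0.2030 K/W
Q = ΔT/ΣR = (22.3 °C − -3.06 °C)/0.2030 = 125 W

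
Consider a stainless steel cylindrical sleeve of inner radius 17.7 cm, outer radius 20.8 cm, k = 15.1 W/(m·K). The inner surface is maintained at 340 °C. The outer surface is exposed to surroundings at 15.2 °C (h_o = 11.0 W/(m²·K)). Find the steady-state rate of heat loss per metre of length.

Q' = 4560 W/m

Treat each layer as a resistance in series:
  R'_stainless steel = ln(0.208/0.177)/(2πk) = 0.1614/(2π·15.1) = 0.001701 m·K/W
  R'_conv,out = 1/(2πr h) = 1/(2π·0.208·11.0) = 0.06956 m·K/W
ΣR = 0.001701 + 0.06956 = 0.07126 m·K/W
Q' = ΔT/ΣR = (340 °C − 15.2 °C)/0.07126 = 4560 W/m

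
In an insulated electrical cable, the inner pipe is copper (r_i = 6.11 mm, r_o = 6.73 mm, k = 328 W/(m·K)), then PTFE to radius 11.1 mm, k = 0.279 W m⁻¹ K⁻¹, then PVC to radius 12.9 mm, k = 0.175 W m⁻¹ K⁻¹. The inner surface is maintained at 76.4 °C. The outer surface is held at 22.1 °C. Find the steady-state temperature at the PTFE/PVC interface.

T = 39.7 °C

Resistance network (inner→outer):
  R'_copper = ln(0.00673/0.00611)/(2πk) = 0.09665/(2π·328) = 4.690×10^-5 m·K/W
  R'_PTFE = ln(0.0111/0.00673)/(2πk) = 0.5004/(2π·0.279) = 0.2854 m·K/W
  R'_PVC = ln(0.0129/0.0111)/(2πk) = 0.1503/(2π·0.175) = 0.1367 m·K/W
ΣR = 4.690×10^-5 + 0.2854 + 0.1367 = 0.4221 m·K/W
Q' = ΔT/ΣR = (76.4 °C − 22.1 °C)/0.4221 = 128.6 W/m
From the inner boundary to the PTFE/PVC interface, ΣR_partial = 0.2854 m·K/W.
T_interface = T_in − Q'·ΣR_partial = 76.4 °C − (128.6)(0.2854) = 39.7 °C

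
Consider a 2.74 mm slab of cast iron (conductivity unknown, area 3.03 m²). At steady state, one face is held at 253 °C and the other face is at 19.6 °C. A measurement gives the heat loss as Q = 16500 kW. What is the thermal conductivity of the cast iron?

ΣR = ΔT/Q = |253 − 19.6|/1.65×10^7 = 1.415×10^-5 K/W
L/(kA) = 1.415×10^-5 ⇒ k = 0.00274/(1.415×10^-5·3.03) = 63.9 W/m·K

k = 63.9 W/m·K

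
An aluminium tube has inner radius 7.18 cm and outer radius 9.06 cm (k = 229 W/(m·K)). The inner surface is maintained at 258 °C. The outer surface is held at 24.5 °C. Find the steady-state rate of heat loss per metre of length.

Q' = 1440 kW/m

Q' = 2πk·ΔT/ln(r₂/r₁) = 2π × 229 × 233.5 / ln(0.0906/0.0718) = 1.44×10^6 W/m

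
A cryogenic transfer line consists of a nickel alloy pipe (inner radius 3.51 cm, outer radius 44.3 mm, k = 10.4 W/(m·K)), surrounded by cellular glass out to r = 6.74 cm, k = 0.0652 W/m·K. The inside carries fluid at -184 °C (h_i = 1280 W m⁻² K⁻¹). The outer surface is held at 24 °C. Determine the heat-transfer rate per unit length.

Treat each layer as a resistance in series:
  R'_conv,in = 1/(2πr h) = 1/(2π·0.0351·1280) = 0.003542 m·K/W
  R'_nickel alloy = ln(0.0443/0.0351)/(2πk) = 0.2328/(2π·10.4) = 0.003562 m·K/W
  R'_cellular glass = ln(0.0674/0.0443)/(2πk) = 0.4197/(2π·0.0652) = 1.024 m·K/W
ΣR = 0.003542 + 0.003562 + 1.024 = 1.031 m·K/W
Q' = ΔT/ΣR = (-184 °C − 24 °C)/1.031 = -202 W/m
(Negative Q' ⇒ heat flows inward; heat gain = 202 W/m.)

Q' = 202 W/m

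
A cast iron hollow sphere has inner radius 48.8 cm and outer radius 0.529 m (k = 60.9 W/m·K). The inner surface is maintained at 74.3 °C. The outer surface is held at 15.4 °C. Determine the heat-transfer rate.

Q = 4πk·ΔT/(1/r₁ − 1/r₂) = 4π × 60.9 × 58.9 / (1/0.488 − 1/0.529) = 2.84×10^5 W

Q = 284 kW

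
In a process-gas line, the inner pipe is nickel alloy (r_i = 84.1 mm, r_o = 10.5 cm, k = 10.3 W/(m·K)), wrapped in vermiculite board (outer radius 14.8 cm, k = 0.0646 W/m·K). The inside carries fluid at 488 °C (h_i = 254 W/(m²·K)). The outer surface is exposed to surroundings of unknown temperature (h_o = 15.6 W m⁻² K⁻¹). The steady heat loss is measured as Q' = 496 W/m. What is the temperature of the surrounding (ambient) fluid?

T_out = 29.0 °C

Series resistances:
  R'_conv,in = 1/(2πr h) = 1/(2π·0.0841·254) = 0.007451 m·K/W
  R'_nickel alloy = ln(0.105/0.0841)/(2πk) = 0.2220/(2π·10.3) = 0.003430 m·K/W
  R'_vermiculite board = ln(0.148/0.105)/(2πk) = 0.3433/(2π·0.0646) = 0.8457 m·K/W
  R'_conv,out = 1/(2πr h) = 1/(2π·0.148·15.6) = 0.06893 m·K/W
ΣR = 0.9255 m·K/W
ΔT = Q'·ΣR = 496 × 0.9255 = 459.0 K
Heat flows outward, so T_out = T_in − ΔT = 488 − 459.0 = 29.0 °C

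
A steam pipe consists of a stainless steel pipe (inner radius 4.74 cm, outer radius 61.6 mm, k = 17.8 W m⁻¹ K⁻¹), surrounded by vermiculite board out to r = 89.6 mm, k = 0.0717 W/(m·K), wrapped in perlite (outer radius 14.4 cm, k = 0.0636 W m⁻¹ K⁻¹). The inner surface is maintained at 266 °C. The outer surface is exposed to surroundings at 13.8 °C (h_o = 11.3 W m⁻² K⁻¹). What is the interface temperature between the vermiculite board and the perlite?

Treat each layer as a resistance in series:
  R'_stainless steel = ln(0.0616/0.0474)/(2πk) = 0.2620/(2π·17.8) = 0.002343 m·K/W
  R'_vermiculite board = ln(0.0896/0.0616)/(2πk) = 0.3747/(2π·0.0717) = 0.8317 m·K/W
  R'_perlite = ln(0.144/0.0896)/(2πk) = 0.4745/(2π·0.0636) = 1.187 m·K/W
  R'_conv,out = 1/(2πr h) = 1/(2π·0.144·11.3) = 0.09781 m·K/W
ΣR = 0.002343 + 0.8317 + 1.187 + 0.09781 = 2.119 m·K/W
Q' = ΔT/ΣR = (266 °C − 13.8 °C)/2.119 = 119.0 W/m
From the inner boundary to the vermiculite board/perlite interface, ΣR_partial = 0.8340 m·K/W.
T_interface = T_in − Q'·ΣR_partial = 266 °C − (119.0)(0.8340) = 167 °C

T = 167 °C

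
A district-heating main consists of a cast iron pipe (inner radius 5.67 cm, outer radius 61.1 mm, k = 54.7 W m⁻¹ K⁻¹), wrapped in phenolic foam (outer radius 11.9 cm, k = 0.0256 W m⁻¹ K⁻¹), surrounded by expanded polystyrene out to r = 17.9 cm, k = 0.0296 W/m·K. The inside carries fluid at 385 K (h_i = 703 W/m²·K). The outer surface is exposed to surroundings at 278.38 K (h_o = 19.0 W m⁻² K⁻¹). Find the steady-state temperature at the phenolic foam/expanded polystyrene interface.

Series thermal resistances, inner to outer:
  R'_conv,in = 1/(2πr h) = 1/(2π·0.0567·703) = 0.003993 m·K/W
  R'_cast iron = ln(0.0611/0.0567)/(2πk) = 0.07474/(2π·54.7) = 2.175×10^-4 m·K/W
  R'_phenolic foam = ln(0.119/0.0611)/(2πk) = 0.6666/(2π·0.0256) = 4.144 m·K/W
  R'_expanded polystyrene = ln(0.179/0.119)/(2πk) = 0.4083/(2π·0.0296) = 2.195 m·K/W
  R'_conv,out = 1/(2πr h) = 1/(2π·0.179·19.0) = 0.04680 m·K/W
ΣR = 0.003993 + 2.175×10^-4 + 4.144 + 2.195 + 0.04680 = 6.390 m·K/W
Q' = ΔT/ΣR = (385 K − 278.38 K)/6.390 = 16.69 W/m
From the inner boundary to the phenolic foam/expanded polystyrene interface, ΣR_partial = 4.148 m·K/W.
T_interface = T_in − Q'·ΣR_partial = 385 K − (16.69)(4.148) = 315.8 K

T = 315.8 K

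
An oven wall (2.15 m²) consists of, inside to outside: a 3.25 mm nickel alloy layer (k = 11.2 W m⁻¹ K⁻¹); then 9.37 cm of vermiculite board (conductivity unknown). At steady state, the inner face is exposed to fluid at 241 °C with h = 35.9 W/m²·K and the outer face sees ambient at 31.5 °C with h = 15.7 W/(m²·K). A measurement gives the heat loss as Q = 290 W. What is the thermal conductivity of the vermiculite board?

k = 0.0641 W/m·K

ΣR = ΔT/Q = |241 − 31.5|/290 = 0.7224 K/W
Known resistances:
  R_conv,in = 1/(hA) = 1/(35.9·2.15) = 0.01296 K/W
  R_nickel alloy = L/(kA) = 0.00325/(11.2·2.15) = 1.350×10^-4 K/W
  R_conv,out = 1/(hA) = 1/(15.7·2.15) = 0.02963 K/W
R_vermiculite board = ΣR − ΣR_known = 0.7224 − 0.04272 = 0.6797 K/W
L/(kA) = 0.6797 ⇒ k = 0.0937/(0.6797·2.15) = 0.0641 W/m·K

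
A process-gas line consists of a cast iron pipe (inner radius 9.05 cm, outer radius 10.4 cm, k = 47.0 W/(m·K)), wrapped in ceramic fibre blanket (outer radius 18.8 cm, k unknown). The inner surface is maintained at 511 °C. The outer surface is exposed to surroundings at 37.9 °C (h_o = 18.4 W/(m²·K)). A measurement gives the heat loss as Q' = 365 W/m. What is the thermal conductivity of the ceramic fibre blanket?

k = 0.0754 W/m·K

ΣR = ΔT/Q' = |511 − 37.9|/365 = 1.296 m·K/W
Known resistances:
  R'_cast iron = ln(0.104/0.0905)/(2πk) = 0.1390/(2π·47.0) = 4.708×10^-4 m·K/W
  R'_conv,out = 1/(2πr h) = 1/(2π·0.188·18.4) = 0.04601 m·K/W
R_ceramic fibre blanket = ΣR − ΣR_known = 1.296 − 0.04648 = 1.250 m·K/W
ln(r₂/r₁)/(2πk) = 1.250 ⇒ k = 0.5921/(2π·1.250) = 0.0754 W/m·K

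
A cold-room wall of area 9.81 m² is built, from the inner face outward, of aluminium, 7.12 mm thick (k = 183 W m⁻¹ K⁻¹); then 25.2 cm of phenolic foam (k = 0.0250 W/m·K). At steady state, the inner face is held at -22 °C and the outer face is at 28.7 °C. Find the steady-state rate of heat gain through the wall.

Q = 49.3 W

Resistance network (inner→outer):
  R_aluminium = L/(kA) = 0.00712/(183·9.81) = 3.966×10^-6 K/W
  R_phenolic foam = L/(kA) = 0.252/(0.0250·9.81) = 1.028 K/W
ΣR = 3.966×10^-6 + 1.028 = 1.028 K/W
Q = ΔT/ΣR = (-22 °C − 28.7 °C)/1.028 = -49.3 W
(Negative Q ⇒ heat flows inward; heat gain = 49.3 W.)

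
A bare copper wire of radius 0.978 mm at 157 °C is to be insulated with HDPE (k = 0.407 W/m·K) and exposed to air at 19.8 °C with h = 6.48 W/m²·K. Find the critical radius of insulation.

r_cr = 6.28 cm

For a cylinder, r_cr = k_ins/h = 0.407/6.48 = 0.0628 m = 6.28 cm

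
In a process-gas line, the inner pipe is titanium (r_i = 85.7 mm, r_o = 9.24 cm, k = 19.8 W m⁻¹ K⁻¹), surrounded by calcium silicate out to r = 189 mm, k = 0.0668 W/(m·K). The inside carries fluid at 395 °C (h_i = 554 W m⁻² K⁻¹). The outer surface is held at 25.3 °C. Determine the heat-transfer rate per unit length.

Series thermal resistances, inner to outer:
  R'_conv,in = 1/(2πr h) = 1/(2π·0.0857·554) = 0.003352 m·K/W
  R'_titanium = ln(0.0924/0.0857)/(2πk) = 0.07527/(2π·19.8) = 6.051×10^-4 m·K/W
  R'_calcium silicate = ln(0.189/0.0924)/(2πk) = 0.7156/(2π·0.0668) = 1.705 m·K/W
ΣR = 0.003352 + 6.051×10^-4 + 1.705 = 1.709 m·K/W
Q' = ΔT/ΣR = (395 °C − 25.3 °C)/1.709 = 216 W/m

Q' = 216 W/m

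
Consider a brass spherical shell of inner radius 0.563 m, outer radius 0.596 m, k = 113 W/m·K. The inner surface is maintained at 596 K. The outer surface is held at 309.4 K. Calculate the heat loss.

Q = 4.14×10^6 W

Q = 4πk·ΔT/(1/r₁ − 1/r₂) = 4π × 113 × 286.6 / (1/0.563 − 1/0.596) = 4.14×10^6 W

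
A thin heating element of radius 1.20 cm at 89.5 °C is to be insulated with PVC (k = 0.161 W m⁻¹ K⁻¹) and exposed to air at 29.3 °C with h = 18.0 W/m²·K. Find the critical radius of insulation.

For a cylinder, r_cr = k_ins/h = 0.161/18.0 = 0.00894 m = 0.894 cm

r_cr = 0.894 cm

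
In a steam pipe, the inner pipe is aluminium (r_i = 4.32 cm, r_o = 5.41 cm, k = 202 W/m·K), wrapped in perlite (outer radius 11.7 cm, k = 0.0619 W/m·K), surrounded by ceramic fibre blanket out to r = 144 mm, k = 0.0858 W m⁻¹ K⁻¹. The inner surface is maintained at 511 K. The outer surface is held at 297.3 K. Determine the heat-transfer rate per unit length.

Q' = 90.2 W/m

Treat each layer as a resistance in series:
  R'_aluminium = ln(0.0541/0.0432)/(2πk) = 0.2250/(2π·202) = 1.773×10^-4 m·K/W
  R'_perlite = ln(0.117/0.0541)/(2πk) = 0.7713/(2π·0.0619) = 1.983 m·K/W
  R'_ceramic fibre blanket = ln(0.144/0.117)/(2πk) = 0.2076/(2π·0.0858) = 0.3852 m·K/W
ΣR = 1.773×10^-4 + 1.983 + 0.3852 = 2.368 m·K/W
Q' = ΔT/ΣR = (511 K − 297.3 K)/2.368 = 90.2 W/m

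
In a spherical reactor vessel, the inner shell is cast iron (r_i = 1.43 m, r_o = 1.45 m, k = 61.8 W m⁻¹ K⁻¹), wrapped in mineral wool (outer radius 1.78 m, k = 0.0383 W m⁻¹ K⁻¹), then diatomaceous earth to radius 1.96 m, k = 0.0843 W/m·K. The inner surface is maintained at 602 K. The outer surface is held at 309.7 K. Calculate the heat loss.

Q = 930 W

Series thermal resistances, inner to outer:
  R_cast iron = (1/1.43 − 1/1.45)/(4πk) = 0.009646/(4π·61.8) = 1.242×10^-5 K/W
  R_mineral wool = (1/1.45 − 1/1.78)/(4πk) = 0.1279/(4π·0.0383) = 0.2657 K/W
  R_diatomaceous earth = (1/1.78 − 1/1.96)/(4πk) = 0.05159/(4π·0.0843) = 0.04870 K/W
ΣR = 1.242×10^-5 + 0.2657 + 0.04870 = 0.3144 K/W
Q = ΔT/ΣR = (602 K − 309.7 K)/0.3144 = 930 W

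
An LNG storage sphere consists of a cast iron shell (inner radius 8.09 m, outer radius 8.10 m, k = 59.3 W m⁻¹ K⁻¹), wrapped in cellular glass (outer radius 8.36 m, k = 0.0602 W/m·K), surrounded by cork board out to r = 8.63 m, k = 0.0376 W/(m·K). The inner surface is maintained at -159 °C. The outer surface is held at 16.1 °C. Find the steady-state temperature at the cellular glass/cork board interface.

Treat each layer as a resistance in series:
  R_cast iron = (1/8.09 − 1/8.10)/(4πk) = 1.526×10^-4/(4π·59.3) = 2.048×10^-7 K/W
  R_cellular glass = (1/8.10 − 1/8.36)/(4πk) = 0.003840/(4π·0.0602) = 0.005075 K/W
  R_cork board = (1/8.36 − 1/8.63)/(4πk) = 0.003742/(4π·0.0376) = 0.007920 K/W
ΣR = 2.048×10^-7 + 0.005075 + 0.007920 = 0.01300 K/W
Q = ΔT/ΣR = (-159 °C − 16.1 °C)/0.01300 = -13470 W
From the inner boundary to the cellular glass/cork board interface, ΣR_partial = 0.005075 K/W.
T_interface = T_in − Q·ΣR_partial = -159 °C − (-13470)(0.005075) = -90.6 °C

T = -90.6 °C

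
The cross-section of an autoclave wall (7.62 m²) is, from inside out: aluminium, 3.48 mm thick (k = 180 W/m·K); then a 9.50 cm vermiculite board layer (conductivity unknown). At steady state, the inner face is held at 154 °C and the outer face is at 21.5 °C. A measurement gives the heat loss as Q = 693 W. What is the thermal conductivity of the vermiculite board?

ΣR = ΔT/Q = |154 − 21.5|/693 = 0.1912 K/W
Known resistances:
  R_aluminium = L/(kA) = 0.00348/(180·7.62) = 2.537×10^-6 K/W
R_vermiculite board = ΣR − ΣR_known = 0.1912 − 2.537×10^-6 = 0.1912 K/W
L/(kA) = 0.1912 ⇒ k = 0.0950/(0.1912·7.62) = 0.0652 W/m·K

k = 0.0652 W/m·K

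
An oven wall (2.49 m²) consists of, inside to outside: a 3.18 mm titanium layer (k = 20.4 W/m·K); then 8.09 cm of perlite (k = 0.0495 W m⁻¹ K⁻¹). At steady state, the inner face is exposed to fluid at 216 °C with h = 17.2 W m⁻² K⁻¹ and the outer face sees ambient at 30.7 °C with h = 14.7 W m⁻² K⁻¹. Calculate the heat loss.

Q = 262 W

Treat each layer as a resistance in series:
  R_conv,in = 1/(hA) = 1/(17.2·2.49) = 0.02335 K/W
  R_titanium = L/(kA) = 0.00318/(20.4·2.49) = 6.260×10^-5 K/W
  R_perlite = L/(kA) = 0.0809/(0.0495·2.49) = 0.6564 K/W
  R_conv,out = 1/(hA) = 1/(14.7·2.49) = 0.02732 K/W
ΣR = 0.02335 + 6.260×10^-5 + 0.6564 + 0.02732 = 0.7071 K/W
Q = ΔT/ΣR = (216 °C − 30.7 °C)/0.7071 = 262 W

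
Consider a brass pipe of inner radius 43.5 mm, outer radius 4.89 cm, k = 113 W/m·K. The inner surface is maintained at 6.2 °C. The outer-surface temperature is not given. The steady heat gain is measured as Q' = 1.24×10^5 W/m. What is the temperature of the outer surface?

T_out = 26.6 °C

Sum the resistances:
  R'_brass = ln(0.0489/0.0435)/(2πk) = 0.1170/(2π·113) = 1.648×10^-4 m·K/W
ΣR = 1.648×10^-4 m·K/W
ΔT = Q'·ΣR = 1.24×10^5 × 1.648×10^-4 = 20.44 K
Heat flows inward, so T_out = T_in + ΔT = 6.2 + 20.44 = 26.6 °C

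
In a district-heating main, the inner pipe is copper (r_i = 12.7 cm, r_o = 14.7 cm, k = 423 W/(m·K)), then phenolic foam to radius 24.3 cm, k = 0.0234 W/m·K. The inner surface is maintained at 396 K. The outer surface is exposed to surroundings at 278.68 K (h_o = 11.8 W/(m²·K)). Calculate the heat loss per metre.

Treat each layer as a resistance in series:
  R'_copper = ln(0.147/0.127)/(2πk) = 0.1462/(2π·423) = 5.503×10^-5 m·K/W
  R'_phenolic foam = ln(0.243/0.147)/(2πk) = 0.5026/(2π·0.0234) = 3.419 m·K/W
  R'_conv,out = 1/(2πr h) = 1/(2π·0.243·11.8) = 0.05550 m·K/W
ΣR = 5.503×10^-5 + 3.419 + 0.05550 = 3.475 m·K/W
Q' = ΔT/ΣR = (396 K − 278.68 K)/3.475 = 33.8 W/m

Q' = 33.8 W/m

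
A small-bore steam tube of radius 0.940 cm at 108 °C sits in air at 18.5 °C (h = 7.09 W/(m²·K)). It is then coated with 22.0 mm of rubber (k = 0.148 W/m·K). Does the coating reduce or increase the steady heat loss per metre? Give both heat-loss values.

Critical radius for a cylinder: r_cr = k/h = 0.0209 m = 2.09 cm.
Outer radius after coating: r₂ = 0.00940 + 0.0220 = 0.03140 m.
r₁ < r_cr < r₂: heat loss rises to a maximum at r_cr then falls. Whether the coating helps depends on whether Q(r₂) has dropped back below Q(r₁).
Bare: R = 1/(2πr₁h) = 2.388 m·K/W; Q = 89.5/2.388 = 37.5 W/m.
Coated: R = R_cond + R_conv = 2.012 m·K/W; Q = 89.5/2.012 = 44.5 W/m.

increases: 37.5 → 44.5 W/m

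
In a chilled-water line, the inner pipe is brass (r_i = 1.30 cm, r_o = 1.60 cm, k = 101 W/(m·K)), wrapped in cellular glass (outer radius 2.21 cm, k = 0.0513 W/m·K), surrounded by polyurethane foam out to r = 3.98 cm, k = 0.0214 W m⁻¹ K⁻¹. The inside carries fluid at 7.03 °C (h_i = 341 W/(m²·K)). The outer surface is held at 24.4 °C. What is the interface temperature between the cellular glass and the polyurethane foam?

T = 10.4 °C

Resistance network (inner→outer):
  R'_conv,in = 1/(2πr h) = 1/(2π·0.0130·341) = 0.03590 m·K/W
  R'_brass = ln(0.0160/0.0130)/(2πk) = 0.2076/(2π·101) = 3.272×10^-4 m·K/W
  R'_cellular glass = ln(0.0221/0.0160)/(2πk) = 0.3230/(2π·0.0513) = 1.002 m·K/W
  R'_polyurethane foam = ln(0.0398/0.0221)/(2πk) = 0.5883/(2π·0.0214) = 4.375 m·K/W
ΣR = 0.03590 + 3.272×10^-4 + 1.002 + 4.375 = 5.413 m·K/W
Q' = ΔT/ΣR = (7.03 °C − 24.4 °C)/5.413 = -3.209 W/m
From the inner boundary to the cellular glass/polyurethane foam interface, ΣR_partial = 1.038 m·K/W.
T_interface = T_in − Q'·ΣR_partial = 7.03 °C − (-3.209)(1.038) = 10.4 °C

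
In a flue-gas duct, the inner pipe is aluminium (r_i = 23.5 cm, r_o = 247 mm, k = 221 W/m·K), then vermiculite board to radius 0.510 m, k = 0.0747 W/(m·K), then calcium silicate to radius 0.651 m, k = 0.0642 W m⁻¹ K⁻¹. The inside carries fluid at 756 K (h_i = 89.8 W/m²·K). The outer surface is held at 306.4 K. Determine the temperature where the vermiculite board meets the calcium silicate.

T = 433 K

Treat each layer as a resistance in series:
  R'_conv,in = 1/(2πr h) = 1/(2π·0.235·89.8) = 0.007542 m·K/W
  R'_aluminium = ln(0.247/0.235)/(2πk) = 0.04980/(2π·221) = 3.587×10^-5 m·K/W
  R'_vermiculite board = ln(0.510/0.247)/(2πk) = 0.7250/(2π·0.0747) = 1.545 m·K/W
  R'_calcium silicate = ln(0.651/0.510)/(2πk) = 0.2441/(2π·0.0642) = 0.6051 m·K/W
ΣR = 0.007542 + 3.587×10^-5 + 1.545 + 0.6051 = 2.158 m·K/W
Q' = ΔT/ΣR = (756 K − 306.4 K)/2.158 = 208.3 W/m
From the inner boundary to the vermiculite board/calcium silicate interface, ΣR_partial = 1.553 m·K/W.
T_interface = T_in − Q'·ΣR_partial = 756 K − (208.3)(1.553) = 433 K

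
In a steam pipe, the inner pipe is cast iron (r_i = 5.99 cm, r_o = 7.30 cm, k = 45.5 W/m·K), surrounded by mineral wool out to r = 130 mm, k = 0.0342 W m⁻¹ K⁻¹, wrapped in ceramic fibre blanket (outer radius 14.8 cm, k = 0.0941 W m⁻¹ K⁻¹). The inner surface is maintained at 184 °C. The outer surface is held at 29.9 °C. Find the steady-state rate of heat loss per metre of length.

Q' = 53.0 W/m

Treat each layer as a resistance in series:
  R'_cast iron = ln(0.0730/0.0599)/(2πk) = 0.1978/(2π·45.5) = 6.918×10^-4 m·K/W
  R'_mineral wool = ln(0.130/0.0730)/(2πk) = 0.5771/(2π·0.0342) = 2.686 m·K/W
  R'_ceramic fibre blanket = ln(0.148/0.130)/(2πk) = 0.1297/(2π·0.0941) = 0.2193 m·K/W
ΣR = 6.918×10^-4 + 2.686 + 0.2193 = 2.906 m·K/W
Q' = ΔT/ΣR = (184 °C − 29.9 °C)/2.906 = 53.0 W/m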